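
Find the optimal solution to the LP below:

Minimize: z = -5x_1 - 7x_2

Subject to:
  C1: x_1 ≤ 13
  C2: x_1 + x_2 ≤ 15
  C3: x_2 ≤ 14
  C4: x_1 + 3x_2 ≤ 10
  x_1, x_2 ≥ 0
Each vertex is the intersection of two constraint boundaries that also satisfies all remaining constraints:
  x_1 = 0 and x_2 = 0 → (0, 0)
  x_1 + 3x_2 = 10 and x_2 = 0 → (10, 0)
  x_1 + 3x_2 = 10 and x_1 = 0 → (0, 3.333)

Evaluating z = -5x_1 - 7x_2 at each vertex:
  (0, 0): z = 0
  (10, 0): z = -50
  (0, 3.333): z = -23.33

The minimum is at (10, 0) with z = -50.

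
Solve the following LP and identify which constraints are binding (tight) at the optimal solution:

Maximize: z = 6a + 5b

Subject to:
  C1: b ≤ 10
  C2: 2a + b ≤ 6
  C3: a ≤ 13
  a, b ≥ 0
Optimal: a = 0, b = 6
Binding: C2, a ≥ 0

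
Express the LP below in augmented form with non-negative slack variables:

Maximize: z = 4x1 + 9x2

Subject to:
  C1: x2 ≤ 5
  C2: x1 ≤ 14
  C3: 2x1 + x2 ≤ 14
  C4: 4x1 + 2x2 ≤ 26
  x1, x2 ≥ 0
max z = 4x1 + 9x2

s.t.
  x2 + s1 = 5
  x1 + s2 = 14
  2x1 + x2 + s3 = 14
  4x1 + 2x2 + s4 = 26
  x1, x2, s1, s2, s3, s4 ≥ 0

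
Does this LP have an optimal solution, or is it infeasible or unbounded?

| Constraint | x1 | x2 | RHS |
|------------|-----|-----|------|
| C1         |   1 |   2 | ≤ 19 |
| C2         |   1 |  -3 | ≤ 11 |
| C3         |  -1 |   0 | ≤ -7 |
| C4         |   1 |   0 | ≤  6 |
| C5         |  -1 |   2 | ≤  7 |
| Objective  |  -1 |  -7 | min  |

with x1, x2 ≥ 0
C4 requires x1 ≤ 6, while C3 (-x1 ≤ -7) is equivalent to x1 ≥ 7. Together they would need 7 ≤ x1 ≤ 6, which is impossible since 7 > 6. No point satisfies all constraints.

Infeasible — the constraint set is empty.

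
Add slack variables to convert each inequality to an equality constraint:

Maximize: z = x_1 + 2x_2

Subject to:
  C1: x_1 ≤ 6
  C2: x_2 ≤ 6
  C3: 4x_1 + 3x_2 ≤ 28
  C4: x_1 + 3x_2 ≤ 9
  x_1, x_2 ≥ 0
max z = x_1 + 2x_2

s.t.
  x_1 + s1 = 6
  x_2 + s2 = 6
  4x_1 + 3x_2 + s3 = 28
  x_1 + 3x_2 + s4 = 9
  x_1, x_2, s1, s2, s3, s4 ≥ 0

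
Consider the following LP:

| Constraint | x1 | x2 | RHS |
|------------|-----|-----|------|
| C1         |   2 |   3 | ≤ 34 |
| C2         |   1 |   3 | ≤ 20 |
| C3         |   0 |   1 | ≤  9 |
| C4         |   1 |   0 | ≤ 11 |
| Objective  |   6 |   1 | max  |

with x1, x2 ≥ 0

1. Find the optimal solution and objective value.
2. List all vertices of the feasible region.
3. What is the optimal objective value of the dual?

1. x1 = 11, x2 = 3, z = 69
2. (0, 0), (11, 0), (11, 3), (0, 6.667)
3. 69 (by strong duality, equal to the primal optimum)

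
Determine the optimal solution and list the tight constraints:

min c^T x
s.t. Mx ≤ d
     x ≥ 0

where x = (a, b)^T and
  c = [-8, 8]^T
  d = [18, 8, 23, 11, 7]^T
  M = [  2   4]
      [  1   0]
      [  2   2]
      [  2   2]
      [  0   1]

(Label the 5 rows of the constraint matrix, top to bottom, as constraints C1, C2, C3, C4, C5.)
Optimal: a = 5.5, b = 0
Slack at optimum:
  C1: slack = 7
  C2: slack = 2.5
  C3: slack = 12
  C4: slack = 0 (binding)
  C5: slack = 7
  a ≥ 0: a = 5.5
  b ≥ 0: b = 0 (binding)
Binding constraints: C4, b ≥ 0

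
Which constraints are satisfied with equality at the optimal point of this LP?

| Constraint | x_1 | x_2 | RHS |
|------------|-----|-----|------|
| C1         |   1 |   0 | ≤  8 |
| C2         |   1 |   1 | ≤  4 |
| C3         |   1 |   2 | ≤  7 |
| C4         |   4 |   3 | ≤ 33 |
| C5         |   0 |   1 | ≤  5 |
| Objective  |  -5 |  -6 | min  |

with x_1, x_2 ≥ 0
Optimal: x_1 = 1, x_2 = 3
Slack at optimum:
  C1: slack = 7
  C2: slack = 0 (binding)
  C3: slack = 0 (binding)
  C4: slack = 20
  C5: slack = 2
  x_1 ≥ 0: x_1 = 1
  x_2 ≥ 0: x_2 = 3
Binding constraints: C2, C3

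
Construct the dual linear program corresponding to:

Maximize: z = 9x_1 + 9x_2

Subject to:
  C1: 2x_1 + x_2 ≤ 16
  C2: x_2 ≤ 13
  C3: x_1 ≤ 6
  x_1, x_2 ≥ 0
Minimize: z = 16y1 + 13y2 + 6y3

Subject to:
  C1: -2y1 - y3 ≤ -9
  C2: -y1 - y2 ≤ -9
  y1, y2, y3 ≥ 0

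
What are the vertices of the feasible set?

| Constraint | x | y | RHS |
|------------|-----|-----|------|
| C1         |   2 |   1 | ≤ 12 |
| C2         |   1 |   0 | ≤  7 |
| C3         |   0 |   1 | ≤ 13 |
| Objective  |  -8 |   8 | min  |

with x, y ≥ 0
Each vertex is the intersection of two constraint boundaries that also satisfies all remaining constraints:
  x = 0 and y = 0 → (0, 0)
  2x + y = 12 and y = 0 → (6, 0)
  2x + y = 12 and x = 0 → (0, 12)

Vertices: (0, 0), (6, 0), (0, 12)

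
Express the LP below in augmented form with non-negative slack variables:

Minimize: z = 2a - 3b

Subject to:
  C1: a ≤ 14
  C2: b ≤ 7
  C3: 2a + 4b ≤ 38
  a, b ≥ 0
min z = 2a - 3b

s.t.
  a + s1 = 14
  b + s2 = 7
  2a + 4b + s3 = 38
  a, b, s1, s2, s3 ≥ 0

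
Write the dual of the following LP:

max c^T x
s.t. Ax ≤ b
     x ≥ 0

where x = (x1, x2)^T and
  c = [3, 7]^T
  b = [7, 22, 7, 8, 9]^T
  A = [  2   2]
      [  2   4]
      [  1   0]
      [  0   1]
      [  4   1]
Minimize: z = 7y1 + 22y2 + 7y3 + 8y4 + 9y5

Subject to:
  C1: -2y1 - 2y2 - y3 - 4y5 ≤ -3
  C2: -2y1 - 4y2 - y4 - y5 ≤ -7
  y1, y2, y3, y4, y5 ≥ 0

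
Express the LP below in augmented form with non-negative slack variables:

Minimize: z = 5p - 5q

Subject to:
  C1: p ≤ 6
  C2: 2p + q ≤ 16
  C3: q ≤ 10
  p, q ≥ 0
min z = 5p - 5q

s.t.
  p + s1 = 6
  2p + q + s2 = 16
  q + s3 = 10
  p, q, s1, s2, s3 ≥ 0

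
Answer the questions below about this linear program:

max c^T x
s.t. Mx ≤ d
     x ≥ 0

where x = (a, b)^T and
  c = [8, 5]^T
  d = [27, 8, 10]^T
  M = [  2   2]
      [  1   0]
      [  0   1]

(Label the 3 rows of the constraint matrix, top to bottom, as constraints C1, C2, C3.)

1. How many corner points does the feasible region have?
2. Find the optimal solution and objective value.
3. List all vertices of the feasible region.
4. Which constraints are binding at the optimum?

1. 5
2. a = 8, b = 5.5, z = 91.5
3. (0, 0), (8, 0), (8, 5.5), (3.5, 10), (0, 10)
4. C1, C2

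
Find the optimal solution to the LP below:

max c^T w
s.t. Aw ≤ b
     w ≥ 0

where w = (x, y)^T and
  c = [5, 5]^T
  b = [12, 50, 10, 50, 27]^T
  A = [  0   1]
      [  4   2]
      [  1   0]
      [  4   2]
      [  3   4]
Each vertex is the intersection of two constraint boundaries that also satisfies all remaining constraints:
  x = 0 and y = 0 → (0, 0)
  3x + 4y = 27 and y = 0 → (9, 0)
  3x + 4y = 27 and x = 0 → (0, 6.75)

Evaluating z = 5x + 5y at each vertex:
  (0, 0): z = 0
  (9, 0): z = 45
  (0, 6.75): z = 33.75

The maximum is at (9, 0) with z = 45.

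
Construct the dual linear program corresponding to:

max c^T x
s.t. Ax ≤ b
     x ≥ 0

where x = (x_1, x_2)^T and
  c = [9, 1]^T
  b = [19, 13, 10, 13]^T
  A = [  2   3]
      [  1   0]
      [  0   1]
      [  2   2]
Minimize: z = 19y1 + 13y2 + 10y3 + 13y4

Subject to:
  C1: -2y1 - y2 - 2y4 ≤ -9
  C2: -3y1 - y3 - 2y4 ≤ -1
  y1, y2, y3, y4 ≥ 0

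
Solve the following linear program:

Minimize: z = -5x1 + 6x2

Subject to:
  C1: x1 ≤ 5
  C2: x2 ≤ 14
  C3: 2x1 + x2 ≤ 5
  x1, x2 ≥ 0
x1 = 2.5, x2 = 0, z = -12.5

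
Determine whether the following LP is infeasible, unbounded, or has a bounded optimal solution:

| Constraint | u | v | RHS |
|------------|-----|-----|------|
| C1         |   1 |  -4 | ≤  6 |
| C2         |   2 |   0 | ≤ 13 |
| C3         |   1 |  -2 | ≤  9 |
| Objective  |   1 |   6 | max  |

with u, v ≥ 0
Feasible point: (0, 0) satisfies every constraint, so the LP is feasible.
Direction d = (0, 1): for each constraint row a, a·d ≤ 0 —
  (1)(0) + (-4)(1) = -4 ≤ 0
  (2)(0) + (0)(1) = 0 ≤ 0
  (1)(0) + (-2)(1) = -2 ≤ 0
and d ≥ 0, so (0, 0) + t·d stays feasible for every t ≥ 0. Along this ray z = u + 6v changes by 6 per unit t, so z → +∞.

Unbounded: there is a feasible ray along which z → +∞.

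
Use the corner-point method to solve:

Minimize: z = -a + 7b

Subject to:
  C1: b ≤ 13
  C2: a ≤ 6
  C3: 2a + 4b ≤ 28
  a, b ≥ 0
Each vertex is the intersection of two constraint boundaries that also satisfies all remaining constraints:
  a = 0 and b = 0 → (0, 0)
  a = 6 and b = 0 → (6, 0)
  a = 6 and 2a + 4b = 28 → (6, 4)
  2a + 4b = 28 and a = 0 → (0, 7)

Evaluating z = -a + 7b at each vertex:
  (0, 0): z = 0
  (6, 0): z = -6
  (6, 4): z = 22
  (0, 7): z = 49

The minimum is at (6, 0) with z = -6.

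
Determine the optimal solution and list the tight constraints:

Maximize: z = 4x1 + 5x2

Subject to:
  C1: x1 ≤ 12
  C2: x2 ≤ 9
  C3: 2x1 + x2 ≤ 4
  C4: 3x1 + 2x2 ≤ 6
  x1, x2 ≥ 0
Optimal: x1 = 0, x2 = 3
Slack at optimum:
  C1: slack = 12
  C2: slack = 6
  C3: slack = 1
  C4: slack = 0 (binding)
  x1 ≥ 0: x1 = 0 (binding)
  x2 ≥ 0: x2 = 3
Binding constraints: C4, x1 ≥ 0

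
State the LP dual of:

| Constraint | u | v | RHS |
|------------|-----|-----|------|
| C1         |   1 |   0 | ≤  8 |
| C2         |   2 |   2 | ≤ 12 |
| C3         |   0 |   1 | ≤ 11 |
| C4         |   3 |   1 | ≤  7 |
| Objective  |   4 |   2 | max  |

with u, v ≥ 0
Minimize: z = 8y1 + 12y2 + 11y3 + 7y4

Subject to:
  C1: -y1 - 2y2 - 3y4 ≤ -4
  C2: -2y2 - y3 - y4 ≤ -2
  y1, y2, y3, y4 ≥ 0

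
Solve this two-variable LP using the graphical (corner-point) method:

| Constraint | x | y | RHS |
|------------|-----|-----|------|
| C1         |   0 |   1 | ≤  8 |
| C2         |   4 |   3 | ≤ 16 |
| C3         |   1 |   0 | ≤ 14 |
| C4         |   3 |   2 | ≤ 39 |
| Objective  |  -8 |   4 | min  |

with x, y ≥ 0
Each vertex is the intersection of two constraint boundaries that also satisfies all remaining constraints:
  x = 0 and y = 0 → (0, 0)
  4x + 3y = 16 and y = 0 → (4, 0)
  4x + 3y = 16 and x = 0 → (0, 5.333)

Evaluating z = -8x + 4y at each vertex:
  (0, 0): z = 0
  (4, 0): z = -32
  (0, 5.333): z = 21.33

The minimum is at (4, 0) with z = -32.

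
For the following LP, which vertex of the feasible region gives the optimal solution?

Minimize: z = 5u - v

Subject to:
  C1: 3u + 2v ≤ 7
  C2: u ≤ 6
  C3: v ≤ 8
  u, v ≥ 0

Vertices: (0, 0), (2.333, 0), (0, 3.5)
Evaluating z = 5u - v at each vertex:
  (0, 0): z = 0
  (2.333, 0): z = 11.67
  (0, 3.5): z = -3.5

The smallest value is z = -3.5, attained at (0, 3.5).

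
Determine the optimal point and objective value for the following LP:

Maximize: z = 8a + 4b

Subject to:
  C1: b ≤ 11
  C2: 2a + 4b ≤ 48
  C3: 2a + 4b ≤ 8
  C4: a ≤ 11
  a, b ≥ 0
a = 4, b = 0, z = 32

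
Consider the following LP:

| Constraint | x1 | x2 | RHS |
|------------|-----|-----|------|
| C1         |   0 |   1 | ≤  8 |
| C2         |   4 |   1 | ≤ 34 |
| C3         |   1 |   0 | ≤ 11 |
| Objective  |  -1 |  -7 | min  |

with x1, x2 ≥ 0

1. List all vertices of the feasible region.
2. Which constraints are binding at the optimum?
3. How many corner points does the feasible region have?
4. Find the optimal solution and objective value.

1. (0, 0), (8.5, 0), (6.5, 8), (0, 8)
2. C1, C2
3. 4
4. x1 = 6.5, x2 = 8, z = -62.5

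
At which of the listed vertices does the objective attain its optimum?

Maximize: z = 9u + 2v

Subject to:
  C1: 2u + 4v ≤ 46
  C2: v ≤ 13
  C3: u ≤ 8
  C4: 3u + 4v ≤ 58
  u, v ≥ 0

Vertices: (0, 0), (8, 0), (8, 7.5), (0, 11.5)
(8, 7.5) with z = 87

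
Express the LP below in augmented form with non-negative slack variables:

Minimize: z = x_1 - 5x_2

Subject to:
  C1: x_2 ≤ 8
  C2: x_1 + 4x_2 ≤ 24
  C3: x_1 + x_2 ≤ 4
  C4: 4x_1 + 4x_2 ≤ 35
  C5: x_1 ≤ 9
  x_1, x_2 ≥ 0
min z = x_1 - 5x_2

s.t.
  x_2 + s1 = 8
  x_1 + 4x_2 + s2 = 24
  x_1 + x_2 + s3 = 4
  4x_1 + 4x_2 + s4 = 35
  x_1 + s5 = 9
  x_1, x_2, s1, s2, s3, s4, s5 ≥ 0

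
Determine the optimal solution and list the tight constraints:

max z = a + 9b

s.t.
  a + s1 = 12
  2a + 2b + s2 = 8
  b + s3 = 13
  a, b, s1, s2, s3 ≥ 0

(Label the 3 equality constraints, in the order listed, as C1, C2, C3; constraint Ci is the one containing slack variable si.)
Optimal: a = 0, b = 4
Binding: C2, a ≥ 0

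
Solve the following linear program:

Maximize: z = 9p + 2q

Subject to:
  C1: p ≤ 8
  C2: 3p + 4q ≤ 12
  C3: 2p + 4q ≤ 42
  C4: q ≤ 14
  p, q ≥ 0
p = 4, q = 0, z = 36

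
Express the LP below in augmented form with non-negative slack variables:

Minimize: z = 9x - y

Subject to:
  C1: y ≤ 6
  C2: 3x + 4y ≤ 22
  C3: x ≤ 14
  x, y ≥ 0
min z = 9x - y

s.t.
  y + s1 = 6
  3x + 4y + s2 = 22
  x + s3 = 14
  x, y, s1, s2, s3 ≥ 0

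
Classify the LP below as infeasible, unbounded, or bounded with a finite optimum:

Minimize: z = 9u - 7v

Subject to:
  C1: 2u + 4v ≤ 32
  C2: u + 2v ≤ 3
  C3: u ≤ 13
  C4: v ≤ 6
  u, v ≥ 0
The point (0, 1.5) satisfies every constraint, so the LP is feasible; the constraints give u ≤ 13 and v ≤ 6, which with u, v ≥ 0 keep the feasible region inside a bounded box. A feasible, bounded LP attains a finite optimum at a vertex.

Feasible with finite optimum z* = -10.5 at (0, 1.5).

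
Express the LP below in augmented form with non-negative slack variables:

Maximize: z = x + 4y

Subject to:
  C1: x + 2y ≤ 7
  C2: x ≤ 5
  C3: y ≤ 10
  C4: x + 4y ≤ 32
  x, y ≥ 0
max z = x + 4y

s.t.
  x + 2y + s1 = 7
  x + s2 = 5
  y + s3 = 10
  x + 4y + s4 = 32
  x, y, s1, s2, s3, s4 ≥ 0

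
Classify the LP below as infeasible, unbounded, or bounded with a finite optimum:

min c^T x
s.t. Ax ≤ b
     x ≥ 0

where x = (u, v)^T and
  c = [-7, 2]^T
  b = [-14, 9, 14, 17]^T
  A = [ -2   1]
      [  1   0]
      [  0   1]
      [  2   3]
The point (8.5, 0) satisfies every constraint, so the LP is feasible; the constraints give u ≤ 9 and v ≤ 14, which with u, v ≥ 0 keep the feasible region inside a bounded box. A feasible, bounded LP attains a finite optimum at a vertex.

Feasible with finite optimum z* = -59.5 at (8.5, 0).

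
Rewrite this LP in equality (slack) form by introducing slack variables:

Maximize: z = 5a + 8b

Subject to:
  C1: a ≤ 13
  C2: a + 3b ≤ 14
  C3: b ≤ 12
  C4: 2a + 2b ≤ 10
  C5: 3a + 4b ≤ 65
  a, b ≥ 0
max z = 5a + 8b

s.t.
  a + s1 = 13
  a + 3b + s2 = 14
  b + s3 = 12
  2a + 2b + s4 = 10
  3a + 4b + s5 = 65
  a, b, s1, s2, s3, s4, s5 ≥ 0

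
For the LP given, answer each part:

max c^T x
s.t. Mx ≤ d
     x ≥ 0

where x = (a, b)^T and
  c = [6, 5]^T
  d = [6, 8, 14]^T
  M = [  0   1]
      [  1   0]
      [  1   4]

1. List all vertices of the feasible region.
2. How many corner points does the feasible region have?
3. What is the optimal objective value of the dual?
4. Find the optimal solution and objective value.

1. (0, 0), (8, 0), (8, 1.5), (0, 3.5)
2. 4
3. 55.5 (by strong duality, equal to the primal optimum)
4. a = 8, b = 1.5, z = 55.5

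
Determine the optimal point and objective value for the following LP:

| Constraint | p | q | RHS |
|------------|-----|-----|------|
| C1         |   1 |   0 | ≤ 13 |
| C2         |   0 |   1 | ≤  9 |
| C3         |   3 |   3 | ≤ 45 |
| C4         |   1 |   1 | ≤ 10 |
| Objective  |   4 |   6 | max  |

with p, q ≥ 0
p = 1, q = 9, z = 58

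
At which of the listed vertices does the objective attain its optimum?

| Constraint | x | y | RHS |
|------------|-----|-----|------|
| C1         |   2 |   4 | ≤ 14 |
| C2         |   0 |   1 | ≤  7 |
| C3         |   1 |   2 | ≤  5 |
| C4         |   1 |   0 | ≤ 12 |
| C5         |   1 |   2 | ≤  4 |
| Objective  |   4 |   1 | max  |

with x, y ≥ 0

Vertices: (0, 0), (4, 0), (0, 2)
(4, 0) with z = 16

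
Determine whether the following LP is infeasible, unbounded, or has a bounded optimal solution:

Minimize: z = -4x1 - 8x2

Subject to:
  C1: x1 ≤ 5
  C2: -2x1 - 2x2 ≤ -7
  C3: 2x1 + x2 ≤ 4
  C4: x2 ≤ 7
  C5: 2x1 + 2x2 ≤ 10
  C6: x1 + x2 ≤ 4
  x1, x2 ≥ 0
The point (0, 4) satisfies every constraint, so the LP is feasible; the constraints give x1 ≤ 5 and x2 ≤ 7, which with x1, x2 ≥ 0 keep the feasible region inside a bounded box. A feasible, bounded LP attains a finite optimum at a vertex.

Evaluating z = -4x1 - 8x2 at each vertex:
  (0.5, 3): z = -26
  (0, 4): z = -32
  (0, 3.5): z = -28

Bounded optimum: z* = -32 at (0, 4).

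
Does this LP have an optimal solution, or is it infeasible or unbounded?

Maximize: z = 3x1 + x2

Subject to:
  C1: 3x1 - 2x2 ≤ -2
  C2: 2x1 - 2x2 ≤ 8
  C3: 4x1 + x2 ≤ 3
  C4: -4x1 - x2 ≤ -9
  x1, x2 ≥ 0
C3 requires 4x1 + x2 ≤ 3, while C4 (-4x1 - x2 ≤ -9) is equivalent to 4x1 + x2 ≥ 9. Together they would need 9 ≤ 4x1 + x2 ≤ 3, which is impossible since 9 > 3. No point satisfies all constraints.

Infeasible: no point satisfies all constraints simultaneously.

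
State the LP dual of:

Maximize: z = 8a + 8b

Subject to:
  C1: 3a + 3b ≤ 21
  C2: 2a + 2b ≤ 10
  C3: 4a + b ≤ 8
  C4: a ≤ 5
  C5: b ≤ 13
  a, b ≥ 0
Minimize: z = 21y1 + 10y2 + 8y3 + 5y4 + 13y5

Subject to:
  C1: -3y1 - 2y2 - 4y3 - y4 ≤ -8
  C2: -3y1 - 2y2 - y3 - y5 ≤ -8
  y1, y2, y3, y4, y5 ≥ 0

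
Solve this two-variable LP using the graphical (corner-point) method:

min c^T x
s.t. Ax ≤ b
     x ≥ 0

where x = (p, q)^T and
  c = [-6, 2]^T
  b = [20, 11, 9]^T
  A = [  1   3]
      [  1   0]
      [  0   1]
Each vertex is the intersection of two constraint boundaries that also satisfies all remaining constraints:
  p = 0 and q = 0 → (0, 0)
  p = 11 and q = 0 → (11, 0)
  p + 3q = 20 and p = 11 → (11, 3)
  p + 3q = 20 and p = 0 → (0, 6.667)

Evaluating z = -6p + 2q at each vertex:
  (0, 0): z = 0
  (11, 0): z = -66
  (11, 3): z = -60
  (0, 6.667): z = 13.33

The minimum is at (11, 0) with z = -66.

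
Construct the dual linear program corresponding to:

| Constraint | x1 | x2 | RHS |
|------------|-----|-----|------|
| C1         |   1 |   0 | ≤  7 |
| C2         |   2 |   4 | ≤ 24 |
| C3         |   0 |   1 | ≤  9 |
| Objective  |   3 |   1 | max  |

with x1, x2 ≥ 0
Minimize: z = 7y1 + 24y2 + 9y3

Subject to:
  C1: -y1 - 2y2 ≤ -3
  C2: -4y2 - y3 ≤ -1
  y1, y2, y3 ≥ 0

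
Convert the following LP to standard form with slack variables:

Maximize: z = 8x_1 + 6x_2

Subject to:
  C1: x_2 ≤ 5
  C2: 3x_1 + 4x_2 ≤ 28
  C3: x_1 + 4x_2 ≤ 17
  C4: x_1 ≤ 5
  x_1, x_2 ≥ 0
max z = 8x_1 + 6x_2

s.t.
  x_2 + s1 = 5
  3x_1 + 4x_2 + s2 = 28
  x_1 + 4x_2 + s3 = 17
  x_1 + s4 = 5
  x_1, x_2, s1, s2, s3, s4 ≥ 0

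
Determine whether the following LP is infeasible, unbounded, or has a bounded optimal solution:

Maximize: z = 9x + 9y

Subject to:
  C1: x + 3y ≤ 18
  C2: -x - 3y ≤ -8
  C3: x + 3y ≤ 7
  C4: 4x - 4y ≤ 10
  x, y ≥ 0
C3 requires x + 3y ≤ 7, while C2 (-x - 3y ≤ -8) is equivalent to x + 3y ≥ 8. Together they would need 8 ≤ x + 3y ≤ 7, which is impossible since 8 > 7. No point satisfies all constraints.

Infeasible: no point satisfies all constraints simultaneously.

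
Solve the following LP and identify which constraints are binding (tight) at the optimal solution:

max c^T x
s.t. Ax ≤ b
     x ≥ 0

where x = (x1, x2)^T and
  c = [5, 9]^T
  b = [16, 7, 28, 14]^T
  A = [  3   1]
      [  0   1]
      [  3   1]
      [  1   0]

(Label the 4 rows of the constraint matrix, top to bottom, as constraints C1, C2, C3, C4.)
Optimal: x1 = 3, x2 = 7
Binding: C1, C2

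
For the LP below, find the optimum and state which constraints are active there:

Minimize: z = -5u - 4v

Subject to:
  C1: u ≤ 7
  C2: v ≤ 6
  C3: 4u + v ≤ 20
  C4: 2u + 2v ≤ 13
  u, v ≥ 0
Optimal: u = 4.5, v = 2
Slack at optimum:
  C1: slack = 2.5
  C2: slack = 4
  C3: slack = 0 (binding)
  C4: slack = 0 (binding)
  u ≥ 0: u = 4.5
  v ≥ 0: v = 2
Binding constraints: C3, C4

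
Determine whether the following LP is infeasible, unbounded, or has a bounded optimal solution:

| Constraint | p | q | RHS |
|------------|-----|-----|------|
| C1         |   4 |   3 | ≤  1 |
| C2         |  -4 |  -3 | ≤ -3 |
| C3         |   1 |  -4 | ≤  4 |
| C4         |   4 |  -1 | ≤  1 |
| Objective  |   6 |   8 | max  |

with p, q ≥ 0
C1 requires 4p + 3q ≤ 1, while C2 (-4p - 3q ≤ -3) is equivalent to 4p + 3q ≥ 3. Together they would need 3 ≤ 4p + 3q ≤ 1, which is impossible since 3 > 1. No point satisfies all constraints.

Infeasible: no point satisfies all constraints simultaneously.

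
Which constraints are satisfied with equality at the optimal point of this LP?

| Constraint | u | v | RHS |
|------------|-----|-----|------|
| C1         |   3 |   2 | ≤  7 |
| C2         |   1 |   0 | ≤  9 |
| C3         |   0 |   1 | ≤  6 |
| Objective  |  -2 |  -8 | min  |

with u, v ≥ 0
Optimal: u = 0, v = 3.5
Slack at optimum:
  C1: slack = 0 (binding)
  C2: slack = 9
  C3: slack = 2.5
  u ≥ 0: u = 0 (binding)
  v ≥ 0: v = 3.5
Binding constraints: C1, u ≥ 0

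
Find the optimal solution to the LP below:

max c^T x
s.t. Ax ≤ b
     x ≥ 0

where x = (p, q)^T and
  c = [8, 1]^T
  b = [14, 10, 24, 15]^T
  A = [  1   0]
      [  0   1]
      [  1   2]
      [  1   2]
Each vertex is the intersection of two constraint boundaries that also satisfies all remaining constraints:
  p = 0 and q = 0 → (0, 0)
  p = 14 and q = 0 → (14, 0)
  p = 14 and p + 2q = 15 → (14, 0.5)
  p + 2q = 15 and p = 0 → (0, 7.5)

Evaluating z = 8p + q at each vertex:
  (0, 0): z = 0
  (14, 0): z = 112
  (14, 0.5): z = 112.5
  (0, 7.5): z = 7.5

The maximum is at (14, 0.5) with z = 112.5.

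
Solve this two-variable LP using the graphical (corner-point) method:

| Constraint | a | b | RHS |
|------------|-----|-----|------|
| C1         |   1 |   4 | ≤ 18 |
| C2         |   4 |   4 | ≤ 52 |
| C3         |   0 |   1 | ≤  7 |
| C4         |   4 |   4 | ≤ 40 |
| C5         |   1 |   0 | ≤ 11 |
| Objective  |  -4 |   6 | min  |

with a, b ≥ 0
Each vertex is the intersection of two constraint boundaries that also satisfies all remaining constraints:
  a = 0 and b = 0 → (0, 0)
  4a + 4b = 40 and b = 0 → (10, 0)
  a + 4b = 18 and 4a + 4b = 40 → (7.333, 2.667)
  a + 4b = 18 and a = 0 → (0, 4.5)

Evaluating z = -4a + 6b at each vertex:
  (0, 0): z = 0
  (10, 0): z = -40
  (7.333, 2.667): z = -13.33
  (0, 4.5): z = 27

The minimum is at (10, 0) with z = -40.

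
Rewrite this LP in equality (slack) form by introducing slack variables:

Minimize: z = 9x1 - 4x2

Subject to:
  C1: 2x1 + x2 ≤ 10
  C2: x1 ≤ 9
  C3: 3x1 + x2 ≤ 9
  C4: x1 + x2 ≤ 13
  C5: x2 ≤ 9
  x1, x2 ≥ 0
min z = 9x1 - 4x2

s.t.
  2x1 + x2 + s1 = 10
  x1 + s2 = 9
  3x1 + x2 + s3 = 9
  x1 + x2 + s4 = 13
  x2 + s5 = 9
  x1, x2, s1, s2, s3, s4, s5 ≥ 0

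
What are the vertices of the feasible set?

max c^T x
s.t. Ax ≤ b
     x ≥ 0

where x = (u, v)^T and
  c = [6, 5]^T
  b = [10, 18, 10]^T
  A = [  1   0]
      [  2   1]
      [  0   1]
Each vertex is the intersection of two constraint boundaries that also satisfies all remaining constraints:
  u = 0 and v = 0 → (0, 0)
  2u + v = 18 and v = 0 → (9, 0)
  2u + v = 18 and v = 10 → (4, 10)
  v = 10 and u = 0 → (0, 10)

Vertices: (0, 0), (9, 0), (4, 10), (0, 10)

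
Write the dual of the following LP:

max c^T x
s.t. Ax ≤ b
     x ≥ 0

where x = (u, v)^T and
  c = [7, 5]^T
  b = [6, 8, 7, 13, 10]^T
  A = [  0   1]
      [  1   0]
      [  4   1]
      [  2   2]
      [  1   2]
Minimize: z = 6y1 + 8y2 + 7y3 + 13y4 + 10y5

Subject to:
  C1: -y2 - 4y3 - 2y4 - y5 ≤ -7
  C2: -y1 - y3 - 2y4 - 2y5 ≤ -5
  y1, y2, y3, y4, y5 ≥ 0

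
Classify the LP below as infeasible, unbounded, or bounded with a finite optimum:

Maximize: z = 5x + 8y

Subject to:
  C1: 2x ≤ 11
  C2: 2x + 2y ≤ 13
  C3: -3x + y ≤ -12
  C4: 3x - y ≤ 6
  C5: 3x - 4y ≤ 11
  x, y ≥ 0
C4 requires 3x - y ≤ 6, while C3 (-3x + y ≤ -12) is equivalent to 3x - y ≥ 12. Together they would need 12 ≤ 3x - y ≤ 6, which is impossible since 12 > 6. No point satisfies all constraints.

The feasible region is empty; the LP is infeasible.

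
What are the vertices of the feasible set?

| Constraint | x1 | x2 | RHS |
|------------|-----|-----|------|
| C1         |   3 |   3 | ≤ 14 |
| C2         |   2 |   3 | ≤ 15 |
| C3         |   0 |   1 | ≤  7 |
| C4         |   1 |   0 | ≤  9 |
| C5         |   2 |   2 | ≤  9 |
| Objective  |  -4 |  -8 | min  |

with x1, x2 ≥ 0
Each vertex is the intersection of two constraint boundaries that also satisfies all remaining constraints:
  x1 = 0 and x2 = 0 → (0, 0)
  2x1 + 2x2 = 9 and x2 = 0 → (4.5, 0)
  2x1 + 2x2 = 9 and x1 = 0 → (0, 4.5)

Vertices: (0, 0), (4.5, 0), (0, 4.5)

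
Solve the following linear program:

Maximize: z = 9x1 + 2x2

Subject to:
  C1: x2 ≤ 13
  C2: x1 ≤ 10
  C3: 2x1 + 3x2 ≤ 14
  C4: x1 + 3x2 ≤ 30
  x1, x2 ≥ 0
Each vertex is the intersection of two constraint boundaries that also satisfies all remaining constraints:
  x1 = 0 and x2 = 0 → (0, 0)
  2x1 + 3x2 = 14 and x2 = 0 → (7, 0)
  2x1 + 3x2 = 14 and x1 = 0 → (0, 4.667)

Evaluating z = 9x1 + 2x2 at each vertex:
  (0, 0): z = 0
  (7, 0): z = 63
  (0, 4.667): z = 9.333

The maximum is at (7, 0) with z = 63.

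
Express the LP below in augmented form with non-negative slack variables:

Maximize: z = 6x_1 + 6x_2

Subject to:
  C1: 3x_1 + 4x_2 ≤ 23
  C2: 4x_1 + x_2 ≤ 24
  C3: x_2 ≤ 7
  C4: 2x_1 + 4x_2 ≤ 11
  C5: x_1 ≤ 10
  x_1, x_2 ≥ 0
max z = 6x_1 + 6x_2

s.t.
  3x_1 + 4x_2 + s1 = 23
  4x_1 + x_2 + s2 = 24
  x_2 + s3 = 7
  2x_1 + 4x_2 + s4 = 11
  x_1 + s5 = 10
  x_1, x_2, s1, s2, s3, s4, s5 ≥ 0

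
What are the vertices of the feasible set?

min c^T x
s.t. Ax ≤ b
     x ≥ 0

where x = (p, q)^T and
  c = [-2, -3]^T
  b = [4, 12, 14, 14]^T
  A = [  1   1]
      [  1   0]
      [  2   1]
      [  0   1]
Each vertex is the intersection of two constraint boundaries that also satisfies all remaining constraints:
  p = 0 and q = 0 → (0, 0)
  p + q = 4 and q = 0 → (4, 0)
  p + q = 4 and p = 0 → (0, 4)

Vertices: (0, 0), (4, 0), (0, 4)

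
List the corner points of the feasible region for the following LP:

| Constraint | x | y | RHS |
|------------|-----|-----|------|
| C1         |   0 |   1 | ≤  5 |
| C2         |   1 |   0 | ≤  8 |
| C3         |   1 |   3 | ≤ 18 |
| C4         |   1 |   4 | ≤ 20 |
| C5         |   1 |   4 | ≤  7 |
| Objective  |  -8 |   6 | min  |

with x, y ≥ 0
Each vertex is the intersection of two constraint boundaries that also satisfies all remaining constraints:
  x = 0 and y = 0 → (0, 0)
  x + 4y = 7 and y = 0 → (7, 0)
  x + 4y = 7 and x = 0 → (0, 1.75)

Vertices: (0, 0), (7, 0), (0, 1.75)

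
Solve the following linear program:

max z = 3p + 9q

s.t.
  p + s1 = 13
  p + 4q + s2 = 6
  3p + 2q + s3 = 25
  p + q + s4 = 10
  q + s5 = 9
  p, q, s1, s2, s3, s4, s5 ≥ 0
Each vertex is the intersection of two constraint boundaries that also satisfies all remaining constraints:
  p = 0 and q = 0 → (0, 0)
  p + 4q = 6 and q = 0 → (6, 0)
  p + 4q = 6 and p = 0 → (0, 1.5)

Evaluating z = 3p + 9q at each vertex:
  (0, 0): z = 0
  (6, 0): z = 18
  (0, 1.5): z = 13.5

The maximum is at (6, 0) with z = 18.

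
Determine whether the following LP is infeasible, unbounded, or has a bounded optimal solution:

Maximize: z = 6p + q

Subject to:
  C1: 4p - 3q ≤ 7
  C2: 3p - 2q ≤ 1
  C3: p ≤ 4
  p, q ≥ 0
Feasible point: (0, 0) satisfies every constraint, so the LP is feasible.
Direction d = (0, 1): for each constraint row a, a·d ≤ 0 —
  (4)(0) + (-3)(1) = -3 ≤ 0
  (3)(0) + (-2)(1) = -2 ≤ 0
  (1)(0) + (0)(1) = 0 ≤ 0
and d ≥ 0, so (0, 0) + t·d stays feasible for every t ≥ 0. Along this ray z = 6p + q changes by 1 per unit t, so z → +∞.

Unbounded — the objective can increase without bound over the feasible region.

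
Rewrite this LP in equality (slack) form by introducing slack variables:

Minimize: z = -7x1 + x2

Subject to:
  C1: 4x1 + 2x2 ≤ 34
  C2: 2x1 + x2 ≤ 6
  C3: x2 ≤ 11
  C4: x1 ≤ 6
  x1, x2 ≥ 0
min z = -7x1 + x2

s.t.
  4x1 + 2x2 + s1 = 34
  2x1 + x2 + s2 = 6
  x2 + s3 = 11
  x1 + s4 = 6
  x1, x2, s1, s2, s3, s4 ≥ 0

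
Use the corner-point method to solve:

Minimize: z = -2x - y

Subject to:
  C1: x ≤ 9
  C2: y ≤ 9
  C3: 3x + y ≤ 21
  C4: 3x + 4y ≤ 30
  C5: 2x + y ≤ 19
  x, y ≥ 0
Each vertex is the intersection of two constraint boundaries that also satisfies all remaining constraints:
  x = 0 and y = 0 → (0, 0)
  3x + y = 21 and y = 0 → (7, 0)
  3x + y = 21 and 3x + 4y = 30 → (6, 3)
  3x + 4y = 30 and x = 0 → (0, 7.5)

Evaluating z = -2x - y at each vertex:
  (0, 0): z = 0
  (7, 0): z = -14
  (6, 3): z = -15
  (0, 7.5): z = -7.5

The minimum is at (6, 3) with z = -15.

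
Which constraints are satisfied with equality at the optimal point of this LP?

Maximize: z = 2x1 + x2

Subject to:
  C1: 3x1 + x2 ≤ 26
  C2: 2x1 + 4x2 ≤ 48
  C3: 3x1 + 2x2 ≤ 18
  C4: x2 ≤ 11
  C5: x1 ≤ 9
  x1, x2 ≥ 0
Optimal: x1 = 6, x2 = 0
Slack at optimum:
  C1: slack = 8
  C2: slack = 36
  C3: slack = 0 (binding)
  C4: slack = 11
  C5: slack = 3
  x1 ≥ 0: x1 = 6
  x2 ≥ 0: x2 = 0 (binding)
Binding constraints: C3, x2 ≥ 0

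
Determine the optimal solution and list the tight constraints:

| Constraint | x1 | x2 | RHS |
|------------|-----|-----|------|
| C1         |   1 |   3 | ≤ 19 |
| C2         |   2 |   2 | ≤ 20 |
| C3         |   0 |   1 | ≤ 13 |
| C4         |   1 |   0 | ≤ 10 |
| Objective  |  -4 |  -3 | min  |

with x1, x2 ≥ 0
Optimal: x1 = 10, x2 = 0
Binding: C2, C4, x2 ≥ 0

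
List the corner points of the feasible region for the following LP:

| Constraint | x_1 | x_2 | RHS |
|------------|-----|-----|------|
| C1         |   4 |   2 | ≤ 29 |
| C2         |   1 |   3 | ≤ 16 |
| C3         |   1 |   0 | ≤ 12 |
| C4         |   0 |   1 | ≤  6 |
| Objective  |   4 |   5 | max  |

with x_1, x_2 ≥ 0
Each vertex is the intersection of two constraint boundaries that also satisfies all remaining constraints:
  x_1 = 0 and x_2 = 0 → (0, 0)
  4x_1 + 2x_2 = 29 and x_2 = 0 → (7.25, 0)
  4x_1 + 2x_2 = 29 and x_1 + 3x_2 = 16 → (5.5, 3.5)
  x_1 + 3x_2 = 16 and x_1 = 0 → (0, 5.333)

Vertices: (0, 0), (7.25, 0), (5.5, 3.5), (0, 5.333)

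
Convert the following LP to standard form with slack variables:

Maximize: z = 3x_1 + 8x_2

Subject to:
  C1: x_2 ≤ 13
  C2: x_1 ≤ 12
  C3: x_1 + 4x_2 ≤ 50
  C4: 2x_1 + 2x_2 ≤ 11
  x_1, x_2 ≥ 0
max z = 3x_1 + 8x_2

s.t.
  x_2 + s1 = 13
  x_1 + s2 = 12
  x_1 + 4x_2 + s3 = 50
  2x_1 + 2x_2 + s4 = 11
  x_1, x_2, s1, s2, s3, s4 ≥ 0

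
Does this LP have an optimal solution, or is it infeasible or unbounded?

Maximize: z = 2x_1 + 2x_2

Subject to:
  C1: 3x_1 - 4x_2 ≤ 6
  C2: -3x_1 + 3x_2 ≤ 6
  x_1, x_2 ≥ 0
Feasible point: (0, 0) satisfies every constraint, so the LP is feasible.
Direction d = (1, 1): for each constraint row a, a·d ≤ 0 —
  (3)(1) + (-4)(1) = -1 ≤ 0
  (-3)(1) + (3)(1) = 0 ≤ 0
and d ≥ 0, so (0, 0) + t·d stays feasible for every t ≥ 0. Along this ray z = 2x_1 + 2x_2 changes by 4 per unit t, so z → +∞.

Unbounded — the objective can increase without bound over the feasible region.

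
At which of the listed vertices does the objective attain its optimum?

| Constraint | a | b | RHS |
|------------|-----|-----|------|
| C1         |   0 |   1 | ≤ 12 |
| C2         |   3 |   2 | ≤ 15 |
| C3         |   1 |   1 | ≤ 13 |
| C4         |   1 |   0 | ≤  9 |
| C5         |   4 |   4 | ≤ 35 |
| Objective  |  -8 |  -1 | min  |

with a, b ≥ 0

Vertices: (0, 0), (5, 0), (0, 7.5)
Evaluating z = -8a - b at each vertex:
  (0, 0): z = 0
  (5, 0): z = -40
  (0, 7.5): z = -7.5

The smallest value is z = -40, attained at (5, 0).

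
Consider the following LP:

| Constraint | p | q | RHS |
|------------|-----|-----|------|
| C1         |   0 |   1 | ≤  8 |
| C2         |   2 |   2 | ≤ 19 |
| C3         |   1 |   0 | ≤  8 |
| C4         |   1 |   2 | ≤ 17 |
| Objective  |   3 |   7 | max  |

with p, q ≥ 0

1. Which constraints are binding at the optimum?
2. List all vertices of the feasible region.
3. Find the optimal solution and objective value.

1. C1, C4
2. (0, 0), (8, 0), (8, 1.5), (2, 7.5), (1, 8), (0, 8)
3. p = 1, q = 8, z = 59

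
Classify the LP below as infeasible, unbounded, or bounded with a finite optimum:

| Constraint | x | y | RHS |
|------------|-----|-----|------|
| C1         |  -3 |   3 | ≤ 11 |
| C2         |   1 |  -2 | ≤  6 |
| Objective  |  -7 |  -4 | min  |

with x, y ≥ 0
Feasible point: (0, 0) satisfies every constraint, so the LP is feasible.
Direction d = (1, 1): for each constraint row a, a·d ≤ 0 —
  (-3)(1) + (3)(1) = 0 ≤ 0
  (1)(1) + (-2)(1) = -1 ≤ 0
and d ≥ 0, so (0, 0) + t·d stays feasible for every t ≥ 0. Along this ray z = -7x - 4y changes by -11 per unit t, so z → −∞.

Unbounded: there is a feasible ray along which z → −∞.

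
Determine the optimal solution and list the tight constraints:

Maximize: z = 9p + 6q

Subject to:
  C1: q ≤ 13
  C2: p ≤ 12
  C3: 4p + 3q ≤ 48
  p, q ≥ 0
Optimal: p = 12, q = 0
Slack at optimum:
  C1: slack = 13
  C2: slack = 0 (binding)
  C3: slack = 0 (binding)
  p ≥ 0: p = 12
  q ≥ 0: q = 0 (binding)
Binding constraints: C2, C3, q ≥ 0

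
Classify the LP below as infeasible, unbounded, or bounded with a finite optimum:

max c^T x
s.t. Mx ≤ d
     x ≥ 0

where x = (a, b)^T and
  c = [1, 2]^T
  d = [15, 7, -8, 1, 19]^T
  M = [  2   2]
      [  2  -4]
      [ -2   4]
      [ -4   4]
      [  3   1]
One constraint requires 2a - 4b ≤ 7, while the constraint -2a + 4b ≤ -8 is equivalent to 2a - 4b ≥ 8. Together they would need 8 ≤ 2a - 4b ≤ 7, which is impossible since 8 > 7. No point satisfies all constraints.

Infeasible: no point satisfies all constraints simultaneously.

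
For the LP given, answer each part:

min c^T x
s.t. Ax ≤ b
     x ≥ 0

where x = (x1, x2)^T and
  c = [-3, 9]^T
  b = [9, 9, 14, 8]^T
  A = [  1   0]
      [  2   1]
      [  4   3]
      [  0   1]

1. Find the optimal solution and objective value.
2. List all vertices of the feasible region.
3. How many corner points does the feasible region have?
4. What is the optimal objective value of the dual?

1. x1 = 3.5, x2 = 0, z = -10.5
2. (0, 0), (3.5, 0), (0, 4.667)
3. 3
4. -10.5 (by strong duality, equal to the primal optimum)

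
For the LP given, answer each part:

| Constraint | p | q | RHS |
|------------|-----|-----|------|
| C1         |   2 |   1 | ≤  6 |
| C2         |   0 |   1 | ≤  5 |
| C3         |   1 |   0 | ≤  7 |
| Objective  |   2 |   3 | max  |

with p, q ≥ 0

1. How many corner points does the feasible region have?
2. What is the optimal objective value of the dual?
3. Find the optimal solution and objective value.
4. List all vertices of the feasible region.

1. 4
2. 16 (by strong duality, equal to the primal optimum)
3. p = 0.5, q = 5, z = 16
4. (0, 0), (3, 0), (0.5, 5), (0, 5)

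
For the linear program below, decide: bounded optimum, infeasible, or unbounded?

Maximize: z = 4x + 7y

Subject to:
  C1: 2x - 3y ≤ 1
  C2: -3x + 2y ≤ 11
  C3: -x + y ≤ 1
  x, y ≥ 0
Feasible point: (0, 0) satisfies every constraint, so the LP is feasible.
Direction d = (1, 1): for each constraint row a, a·d ≤ 0 —
  (2)(1) + (-3)(1) = -1 ≤ 0
  (-3)(1) + (2)(1) = -1 ≤ 0
  (-1)(1) + (1)(1) = 0 ≤ 0
and d ≥ 0, so (0, 0) + t·d stays feasible for every t ≥ 0. Along this ray z = 4x + 7y changes by 11 per unit t, so z → +∞.

Unbounded: there is a feasible ray along which z → +∞.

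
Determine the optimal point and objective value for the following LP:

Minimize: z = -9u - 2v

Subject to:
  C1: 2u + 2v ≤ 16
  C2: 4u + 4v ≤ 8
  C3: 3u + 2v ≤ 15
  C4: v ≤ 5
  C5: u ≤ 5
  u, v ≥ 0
u = 2, v = 0, z = -18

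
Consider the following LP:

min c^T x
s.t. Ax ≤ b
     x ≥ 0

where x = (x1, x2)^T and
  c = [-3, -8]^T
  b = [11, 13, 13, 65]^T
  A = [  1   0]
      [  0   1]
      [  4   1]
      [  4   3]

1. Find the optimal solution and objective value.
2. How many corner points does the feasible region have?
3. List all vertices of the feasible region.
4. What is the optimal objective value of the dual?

1. x1 = 0, x2 = 13, z = -104
2. 3
3. (0, 0), (3.25, 0), (0, 13)
4. -104 (by strong duality, equal to the primal optimum)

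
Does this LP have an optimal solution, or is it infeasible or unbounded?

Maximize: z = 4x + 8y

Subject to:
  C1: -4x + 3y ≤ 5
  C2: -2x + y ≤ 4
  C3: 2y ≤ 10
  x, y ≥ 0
Feasible point: (0, 0) satisfies every constraint, so the LP is feasible.
Direction d = (1, 0): for each constraint row a, a·d ≤ 0 —
  (-4)(1) + (3)(0) = -4 ≤ 0
  (-2)(1) + (1)(0) = -2 ≤ 0
  (0)(1) + (2)(0) = 0 ≤ 0
and d ≥ 0, so (0, 0) + t·d stays feasible for every t ≥ 0. Along this ray z = 4x + 8y changes by 4 per unit t, so z → +∞.

The LP is unbounded; z can be made arbitrarily large.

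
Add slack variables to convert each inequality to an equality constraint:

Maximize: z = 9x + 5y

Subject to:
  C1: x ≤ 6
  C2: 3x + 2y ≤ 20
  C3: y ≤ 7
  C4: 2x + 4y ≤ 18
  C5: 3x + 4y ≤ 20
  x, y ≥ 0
max z = 9x + 5y

s.t.
  x + s1 = 6
  3x + 2y + s2 = 20
  y + s3 = 7
  2x + 4y + s4 = 18
  3x + 4y + s5 = 20
  x, y, s1, s2, s3, s4, s5 ≥ 0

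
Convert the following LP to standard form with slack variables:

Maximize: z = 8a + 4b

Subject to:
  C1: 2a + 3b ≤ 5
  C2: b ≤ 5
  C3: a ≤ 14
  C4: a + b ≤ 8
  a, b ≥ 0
max z = 8a + 4b

s.t.
  2a + 3b + s1 = 5
  b + s2 = 5
  a + s3 = 14
  a + b + s4 = 8
  a, b, s1, s2, s3, s4 ≥ 0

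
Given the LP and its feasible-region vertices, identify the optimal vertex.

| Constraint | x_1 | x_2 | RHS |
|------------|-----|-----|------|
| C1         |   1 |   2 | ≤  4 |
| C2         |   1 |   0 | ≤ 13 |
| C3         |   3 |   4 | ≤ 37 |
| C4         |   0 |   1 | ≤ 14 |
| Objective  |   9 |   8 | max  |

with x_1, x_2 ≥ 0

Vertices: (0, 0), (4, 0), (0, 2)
(4, 0) with z = 36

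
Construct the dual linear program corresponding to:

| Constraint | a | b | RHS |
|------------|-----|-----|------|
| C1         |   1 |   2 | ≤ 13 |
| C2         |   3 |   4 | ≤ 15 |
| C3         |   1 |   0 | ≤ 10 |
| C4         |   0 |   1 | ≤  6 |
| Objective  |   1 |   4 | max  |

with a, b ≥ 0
Minimize: z = 13y1 + 15y2 + 10y3 + 6y4

Subject to:
  C1: -y1 - 3y2 - y3 ≤ -1
  C2: -2y1 - 4y2 - y4 ≤ -4
  y1, y2, y3, y4 ≥ 0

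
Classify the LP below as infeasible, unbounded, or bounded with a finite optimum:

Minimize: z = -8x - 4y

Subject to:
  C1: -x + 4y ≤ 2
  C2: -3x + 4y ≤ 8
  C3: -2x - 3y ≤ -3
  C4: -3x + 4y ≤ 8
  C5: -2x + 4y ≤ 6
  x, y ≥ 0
Feasible point: (2, 0) satisfies every constraint, so the LP is feasible.
Direction d = (1, 0): for each constraint row a, a·d ≤ 0 —
  (-1)(1) + (4)(0) = -1 ≤ 0
  (-3)(1) + (4)(0) = -3 ≤ 0
  (-2)(1) + (-3)(0) = -2 ≤ 0
  (-3)(1) + (4)(0) = -3 ≤ 0
  (-2)(1) + (4)(0) = -2 ≤ 0
and d ≥ 0, so (2, 0) + t·d stays feasible for every t ≥ 0. Along this ray z = -8x - 4y changes by -8 per unit t, so z → −∞.

The LP is unbounded; z can be made arbitrarily small.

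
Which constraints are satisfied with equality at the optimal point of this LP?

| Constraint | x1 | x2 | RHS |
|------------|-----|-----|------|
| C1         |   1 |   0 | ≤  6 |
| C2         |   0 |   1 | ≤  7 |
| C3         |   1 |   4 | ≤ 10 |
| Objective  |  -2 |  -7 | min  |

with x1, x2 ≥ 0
Optimal: x1 = 6, x2 = 1
Slack at optimum:
  C1: slack = 0 (binding)
  C2: slack = 6
  C3: slack = 0 (binding)
  x1 ≥ 0: x1 = 6
  x2 ≥ 0: x2 = 1
Binding constraints: C1, C3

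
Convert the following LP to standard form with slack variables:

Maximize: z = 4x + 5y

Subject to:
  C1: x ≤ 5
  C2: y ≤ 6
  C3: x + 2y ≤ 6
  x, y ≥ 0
max z = 4x + 5y

s.t.
  x + s1 = 5
  y + s2 = 6
  x + 2y + s3 = 6
  x, y, s1, s2, s3 ≥ 0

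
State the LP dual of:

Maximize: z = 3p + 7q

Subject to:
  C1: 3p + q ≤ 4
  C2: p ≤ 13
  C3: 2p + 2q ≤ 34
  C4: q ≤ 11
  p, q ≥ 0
Minimize: z = 4y1 + 13y2 + 34y3 + 11y4

Subject to:
  C1: -3y1 - y2 - 2y3 ≤ -3
  C2: -y1 - 2y3 - y4 ≤ -7
  y1, y2, y3, y4 ≥ 0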